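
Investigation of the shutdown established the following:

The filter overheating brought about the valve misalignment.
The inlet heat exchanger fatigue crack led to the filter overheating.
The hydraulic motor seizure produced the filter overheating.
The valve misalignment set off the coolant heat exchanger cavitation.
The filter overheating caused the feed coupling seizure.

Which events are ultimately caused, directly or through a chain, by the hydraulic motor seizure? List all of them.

Direct effects: the filter overheating.
2 steps out: the valve misalignment, the feed coupling seizure.
3 steps out: the coolant heat exchanger cavitation.
Not reachable from it: the inlet heat exchanger fatigue crack.

the coolant heat exchanger cavitation, the feed coupling seizure, the filter overheating, the valve misalignment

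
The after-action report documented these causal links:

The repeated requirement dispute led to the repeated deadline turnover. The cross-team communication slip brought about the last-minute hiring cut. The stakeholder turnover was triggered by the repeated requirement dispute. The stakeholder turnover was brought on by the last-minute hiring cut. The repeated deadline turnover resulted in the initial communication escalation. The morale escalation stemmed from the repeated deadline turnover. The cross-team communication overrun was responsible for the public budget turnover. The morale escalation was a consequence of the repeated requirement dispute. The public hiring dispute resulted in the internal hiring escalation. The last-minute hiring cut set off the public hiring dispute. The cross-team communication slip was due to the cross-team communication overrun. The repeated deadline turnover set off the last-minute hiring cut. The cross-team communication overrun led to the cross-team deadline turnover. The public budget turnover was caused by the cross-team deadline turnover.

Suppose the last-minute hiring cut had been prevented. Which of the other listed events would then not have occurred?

the internal hiring escalation, the public hiring dispute

Downstream of the last-minute hiring cut: the public hiring dispute, the stakeholder turnover, the internal hiring escalation.
Of those, still caused via another path: the stakeholder turnover.
The remainder have no surviving cause.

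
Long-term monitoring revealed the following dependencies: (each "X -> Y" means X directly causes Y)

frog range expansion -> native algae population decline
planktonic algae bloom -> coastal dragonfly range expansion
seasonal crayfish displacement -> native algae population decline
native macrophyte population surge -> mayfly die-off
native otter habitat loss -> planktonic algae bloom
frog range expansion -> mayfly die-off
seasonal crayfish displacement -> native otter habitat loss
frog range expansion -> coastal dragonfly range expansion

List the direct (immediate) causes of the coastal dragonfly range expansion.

Upstream contributors include the seasonal crayfish displacement, the native otter habitat loss, but only the frog range expansion, the planktonic algae bloom feed directly into the coastal dragonfly range expansion.

the frog range expansion, the planktonic algae bloom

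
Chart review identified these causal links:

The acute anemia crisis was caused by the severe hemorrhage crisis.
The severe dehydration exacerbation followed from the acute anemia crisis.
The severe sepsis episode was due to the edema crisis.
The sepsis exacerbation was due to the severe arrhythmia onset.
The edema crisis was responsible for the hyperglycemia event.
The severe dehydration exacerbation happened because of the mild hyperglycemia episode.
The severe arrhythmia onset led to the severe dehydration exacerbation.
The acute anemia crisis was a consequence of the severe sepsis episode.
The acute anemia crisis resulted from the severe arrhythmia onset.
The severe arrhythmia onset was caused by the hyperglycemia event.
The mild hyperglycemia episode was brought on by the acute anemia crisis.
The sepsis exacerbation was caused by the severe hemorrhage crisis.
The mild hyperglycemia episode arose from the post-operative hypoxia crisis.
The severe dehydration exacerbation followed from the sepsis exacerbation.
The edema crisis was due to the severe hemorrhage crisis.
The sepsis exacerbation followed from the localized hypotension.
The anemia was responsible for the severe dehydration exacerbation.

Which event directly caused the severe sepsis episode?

Upstream contributors include the severe hemorrhage crisis, but only the edema crisis feeds directly into the severe sepsis episode.

the edema crisis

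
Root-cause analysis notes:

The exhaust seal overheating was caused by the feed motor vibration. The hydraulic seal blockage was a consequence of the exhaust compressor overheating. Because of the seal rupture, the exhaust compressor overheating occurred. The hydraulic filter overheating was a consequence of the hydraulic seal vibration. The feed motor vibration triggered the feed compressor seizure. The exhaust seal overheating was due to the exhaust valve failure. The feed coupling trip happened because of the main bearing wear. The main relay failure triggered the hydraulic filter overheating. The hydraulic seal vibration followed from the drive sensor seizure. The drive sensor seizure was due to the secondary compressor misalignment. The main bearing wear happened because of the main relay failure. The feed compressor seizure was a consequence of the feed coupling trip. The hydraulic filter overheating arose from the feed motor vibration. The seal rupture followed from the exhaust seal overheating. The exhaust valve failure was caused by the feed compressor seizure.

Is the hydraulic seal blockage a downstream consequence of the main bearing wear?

Yes

There is a causal chain: the main bearing wear → the feed coupling trip → the feed compressor seizure → the exhaust valve failure → the exhaust seal overheating → the seal rupture → the exhaust compressor overheating → the hydraulic seal blockage.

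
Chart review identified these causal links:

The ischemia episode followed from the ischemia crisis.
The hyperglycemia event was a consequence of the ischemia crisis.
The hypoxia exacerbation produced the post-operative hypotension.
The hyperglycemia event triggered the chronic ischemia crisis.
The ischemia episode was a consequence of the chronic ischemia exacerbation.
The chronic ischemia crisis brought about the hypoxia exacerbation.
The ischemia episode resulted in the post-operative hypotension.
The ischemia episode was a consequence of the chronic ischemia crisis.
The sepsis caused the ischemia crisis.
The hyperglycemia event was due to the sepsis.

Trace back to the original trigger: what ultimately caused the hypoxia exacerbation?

the sepsis

Tracing upstream from the hypoxia exacerbation: the hypoxia exacerbation ← the chronic ischemia crisis ← the hyperglycemia event ← the sepsis.
The sepsis has no stated cause, so it is the root.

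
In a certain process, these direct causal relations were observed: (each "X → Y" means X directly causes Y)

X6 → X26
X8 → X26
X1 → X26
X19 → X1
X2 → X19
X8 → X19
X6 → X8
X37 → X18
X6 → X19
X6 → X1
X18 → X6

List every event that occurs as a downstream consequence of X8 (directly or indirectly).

Direct effects: X19, X26.
2 steps out: X1.
Not reachable from it: X37, X18, X6, X2.

X1, X19, X26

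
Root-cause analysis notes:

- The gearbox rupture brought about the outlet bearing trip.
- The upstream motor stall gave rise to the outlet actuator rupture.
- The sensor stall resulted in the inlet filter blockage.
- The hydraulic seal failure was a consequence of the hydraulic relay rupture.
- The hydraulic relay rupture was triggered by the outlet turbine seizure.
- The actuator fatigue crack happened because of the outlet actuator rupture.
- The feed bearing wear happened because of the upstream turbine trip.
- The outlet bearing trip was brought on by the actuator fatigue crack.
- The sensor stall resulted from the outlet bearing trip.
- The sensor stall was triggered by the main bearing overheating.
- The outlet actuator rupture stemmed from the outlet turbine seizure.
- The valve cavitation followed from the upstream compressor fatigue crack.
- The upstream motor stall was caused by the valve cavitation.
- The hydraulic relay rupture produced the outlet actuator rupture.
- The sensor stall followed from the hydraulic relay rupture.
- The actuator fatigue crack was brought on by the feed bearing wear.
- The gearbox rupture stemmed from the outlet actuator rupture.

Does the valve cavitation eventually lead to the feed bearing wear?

The valve cavitation leads to the upstream motor stall, the outlet actuator rupture, the gearbox rupture, the actuator fatigue crack, the outlet bearing trip, the sensor stall, the inlet filter blockage; the feed bearing wear is not among them.

No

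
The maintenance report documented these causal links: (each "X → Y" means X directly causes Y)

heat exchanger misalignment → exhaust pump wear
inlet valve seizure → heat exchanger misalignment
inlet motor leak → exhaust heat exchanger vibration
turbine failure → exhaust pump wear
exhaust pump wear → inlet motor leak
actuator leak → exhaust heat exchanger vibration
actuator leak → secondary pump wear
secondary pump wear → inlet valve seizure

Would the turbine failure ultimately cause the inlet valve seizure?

No

The turbine failure leads to the exhaust pump wear, the inlet motor leak, the exhaust heat exchanger vibration; the inlet valve seizure is not among them.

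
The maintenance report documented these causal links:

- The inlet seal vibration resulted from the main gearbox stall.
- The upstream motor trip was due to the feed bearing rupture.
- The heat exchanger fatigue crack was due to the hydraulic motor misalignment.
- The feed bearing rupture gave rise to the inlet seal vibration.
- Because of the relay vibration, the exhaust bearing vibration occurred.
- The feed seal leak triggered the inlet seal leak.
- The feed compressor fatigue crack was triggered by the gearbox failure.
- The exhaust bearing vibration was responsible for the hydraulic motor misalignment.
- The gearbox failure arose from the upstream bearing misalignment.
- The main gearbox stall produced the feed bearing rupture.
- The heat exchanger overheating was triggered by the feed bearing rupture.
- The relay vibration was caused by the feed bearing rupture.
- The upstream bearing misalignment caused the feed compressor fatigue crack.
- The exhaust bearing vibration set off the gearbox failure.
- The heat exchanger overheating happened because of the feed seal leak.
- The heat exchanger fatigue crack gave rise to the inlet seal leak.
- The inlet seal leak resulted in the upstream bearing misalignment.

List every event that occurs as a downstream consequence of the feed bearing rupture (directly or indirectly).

the exhaust bearing vibration, the feed compressor fatigue crack, the gearbox failure, the heat exchanger fatigue crack, the heat exchanger overheating, the hydraulic motor misalignment, the inlet seal leak, the inlet seal vibration, the relay vibration, the upstream bearing misalignment, the upstream motor trip

Direct effects: the upstream motor trip, the inlet seal vibration, the heat exchanger overheating, the relay vibration.
2 steps out: the exhaust bearing vibration.
3 steps out: the hydraulic motor misalignment, the gearbox failure.
4 steps out: the heat exchanger fatigue crack, the feed compressor fatigue crack.
5 steps out: the inlet seal leak.
6 steps out: the upstream bearing misalignment.
Not reachable from it: the main gearbox stall, the feed seal leak.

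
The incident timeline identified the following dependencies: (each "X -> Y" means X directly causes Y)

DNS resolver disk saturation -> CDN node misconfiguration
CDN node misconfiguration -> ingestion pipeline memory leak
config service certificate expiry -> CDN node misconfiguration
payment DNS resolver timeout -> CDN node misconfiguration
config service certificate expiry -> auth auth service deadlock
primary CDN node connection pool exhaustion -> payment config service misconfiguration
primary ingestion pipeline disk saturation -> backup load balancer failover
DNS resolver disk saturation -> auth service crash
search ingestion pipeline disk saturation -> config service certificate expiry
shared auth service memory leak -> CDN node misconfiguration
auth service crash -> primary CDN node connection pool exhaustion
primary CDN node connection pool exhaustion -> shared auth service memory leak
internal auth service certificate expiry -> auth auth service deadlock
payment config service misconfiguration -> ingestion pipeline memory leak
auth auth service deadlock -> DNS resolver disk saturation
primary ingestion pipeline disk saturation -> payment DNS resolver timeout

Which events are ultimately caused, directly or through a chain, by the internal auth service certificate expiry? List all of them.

Direct effects: the auth auth service deadlock.
2 steps out: the DNS resolver disk saturation.
3 steps out: the auth service crash, the CDN node misconfiguration.
4 steps out: the primary CDN node connection pool exhaustion, the ingestion pipeline memory leak.
5 steps out: the shared auth service memory leak, the payment config service misconfiguration.
Not reachable from it: the primary ingestion pipeline disk saturation, the backup load balancer failover, the payment DNS resolver timeout, the search ingestion pipeline disk saturation, the config service certificate expiry.

the CDN node misconfiguration, the DNS resolver disk saturation, the auth auth service deadlock, the auth service crash, the ingestion pipeline memory leak, the payment config service misconfiguration, the primary CDN node connection pool exhaustion, the shared auth service memory leak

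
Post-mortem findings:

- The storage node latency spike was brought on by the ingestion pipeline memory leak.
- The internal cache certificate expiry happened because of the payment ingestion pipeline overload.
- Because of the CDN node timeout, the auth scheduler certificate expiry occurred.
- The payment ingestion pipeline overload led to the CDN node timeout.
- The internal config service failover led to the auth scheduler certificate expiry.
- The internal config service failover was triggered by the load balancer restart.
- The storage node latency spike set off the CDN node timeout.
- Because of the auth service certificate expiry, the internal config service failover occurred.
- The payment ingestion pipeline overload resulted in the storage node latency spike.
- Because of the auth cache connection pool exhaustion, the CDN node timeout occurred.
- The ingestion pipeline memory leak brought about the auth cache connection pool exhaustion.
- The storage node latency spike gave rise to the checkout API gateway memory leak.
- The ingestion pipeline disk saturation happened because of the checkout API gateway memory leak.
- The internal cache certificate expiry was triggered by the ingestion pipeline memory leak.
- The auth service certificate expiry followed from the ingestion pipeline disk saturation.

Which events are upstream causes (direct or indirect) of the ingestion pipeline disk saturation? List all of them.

Immediate cause of the ingestion pipeline disk saturation: the checkout API gateway memory leak.
Further upstream: the ingestion pipeline memory leak, the payment ingestion pipeline overload, the storage node latency spike.

the checkout API gateway memory leak, the ingestion pipeline memory leak, the payment ingestion pipeline overload, the storage node latency spike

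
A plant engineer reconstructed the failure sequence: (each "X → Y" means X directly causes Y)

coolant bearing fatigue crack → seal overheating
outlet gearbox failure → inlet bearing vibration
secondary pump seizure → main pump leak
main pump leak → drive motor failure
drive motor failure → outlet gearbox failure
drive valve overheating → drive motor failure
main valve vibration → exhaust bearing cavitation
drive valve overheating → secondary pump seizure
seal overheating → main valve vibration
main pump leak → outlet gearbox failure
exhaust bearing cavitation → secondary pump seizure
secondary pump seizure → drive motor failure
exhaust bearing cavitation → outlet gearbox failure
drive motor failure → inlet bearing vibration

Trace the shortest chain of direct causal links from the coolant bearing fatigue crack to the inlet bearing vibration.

the coolant bearing fatigue crack → the seal overheating → the main valve vibration → the exhaust bearing cavitation → the outlet gearbox failure → the inlet bearing vibration

the coolant bearing fatigue crack → the seal overheating
the seal overheating → the main valve vibration
the main valve vibration → the exhaust bearing cavitation
the exhaust bearing cavitation → the outlet gearbox failure
the outlet gearbox failure → the inlet bearing vibration
Length: 5 steps.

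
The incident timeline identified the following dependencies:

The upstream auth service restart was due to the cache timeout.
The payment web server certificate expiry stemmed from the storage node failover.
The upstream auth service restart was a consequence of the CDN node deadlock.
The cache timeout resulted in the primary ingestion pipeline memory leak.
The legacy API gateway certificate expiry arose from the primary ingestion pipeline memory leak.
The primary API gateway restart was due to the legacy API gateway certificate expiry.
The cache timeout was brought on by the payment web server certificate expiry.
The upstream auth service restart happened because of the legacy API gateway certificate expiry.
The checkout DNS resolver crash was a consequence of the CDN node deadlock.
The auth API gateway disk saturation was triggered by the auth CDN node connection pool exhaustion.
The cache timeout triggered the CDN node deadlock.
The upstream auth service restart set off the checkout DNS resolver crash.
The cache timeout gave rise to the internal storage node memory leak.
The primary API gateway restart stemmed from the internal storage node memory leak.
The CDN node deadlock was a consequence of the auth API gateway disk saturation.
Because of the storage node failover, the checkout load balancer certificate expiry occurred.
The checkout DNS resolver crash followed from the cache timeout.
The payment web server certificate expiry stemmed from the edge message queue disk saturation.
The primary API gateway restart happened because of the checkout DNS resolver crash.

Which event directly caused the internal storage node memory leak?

the cache timeout

Upstream contributors include the storage node failover, the edge message queue disk saturation, the payment web server certificate expiry, but only the cache timeout feeds directly into the internal storage node memory leak.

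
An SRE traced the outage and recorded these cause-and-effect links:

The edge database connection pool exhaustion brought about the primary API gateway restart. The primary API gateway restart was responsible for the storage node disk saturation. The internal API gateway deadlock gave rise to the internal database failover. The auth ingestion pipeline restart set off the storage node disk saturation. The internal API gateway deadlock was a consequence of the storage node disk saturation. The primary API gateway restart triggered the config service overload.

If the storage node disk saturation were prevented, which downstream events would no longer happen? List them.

Downstream of the storage node disk saturation: the internal API gateway deadlock, the internal database failover.

the internal API gateway deadlock, the internal database failover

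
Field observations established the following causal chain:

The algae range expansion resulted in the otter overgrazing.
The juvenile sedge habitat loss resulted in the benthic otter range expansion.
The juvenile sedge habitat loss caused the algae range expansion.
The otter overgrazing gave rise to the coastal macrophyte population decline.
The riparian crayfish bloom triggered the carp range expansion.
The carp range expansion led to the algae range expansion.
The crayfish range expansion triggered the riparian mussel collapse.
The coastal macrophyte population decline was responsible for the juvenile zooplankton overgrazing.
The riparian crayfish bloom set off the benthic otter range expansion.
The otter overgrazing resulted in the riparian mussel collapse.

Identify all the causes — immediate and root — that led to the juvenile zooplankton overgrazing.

the algae range expansion, the carp range expansion, the coastal macrophyte population decline, the juvenile sedge habitat loss, the otter overgrazing, the riparian crayfish bloom

Immediate cause of the juvenile zooplankton overgrazing: the coastal macrophyte population decline.
Further upstream: the riparian crayfish bloom, the juvenile sedge habitat loss, the carp range expansion, the algae range expansion, the otter overgrazing.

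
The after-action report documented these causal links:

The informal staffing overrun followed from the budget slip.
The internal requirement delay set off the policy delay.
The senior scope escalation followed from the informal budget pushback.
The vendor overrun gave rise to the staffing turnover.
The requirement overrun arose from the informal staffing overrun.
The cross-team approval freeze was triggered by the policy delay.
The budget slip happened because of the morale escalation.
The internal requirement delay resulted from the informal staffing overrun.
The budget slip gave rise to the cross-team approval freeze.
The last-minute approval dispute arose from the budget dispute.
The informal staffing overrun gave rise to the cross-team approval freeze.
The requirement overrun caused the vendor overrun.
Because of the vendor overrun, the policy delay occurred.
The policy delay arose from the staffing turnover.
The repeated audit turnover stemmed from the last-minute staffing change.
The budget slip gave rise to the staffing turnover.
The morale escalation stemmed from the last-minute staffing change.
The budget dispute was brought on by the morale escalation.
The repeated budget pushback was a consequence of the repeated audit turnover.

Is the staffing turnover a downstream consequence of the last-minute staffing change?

Yes

There is a causal chain: the last-minute staffing change → the morale escalation → the budget slip → the staffing turnover.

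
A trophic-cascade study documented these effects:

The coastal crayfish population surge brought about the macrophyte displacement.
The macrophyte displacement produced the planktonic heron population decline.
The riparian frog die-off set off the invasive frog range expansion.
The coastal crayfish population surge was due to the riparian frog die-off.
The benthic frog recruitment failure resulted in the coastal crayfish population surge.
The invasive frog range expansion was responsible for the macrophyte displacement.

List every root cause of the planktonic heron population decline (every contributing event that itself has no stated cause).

Tracing upstream from the planktonic heron population decline: the planktonic heron population decline ← the macrophyte displacement ← the invasive frog range expansion ← the riparian frog die-off.
A separate upstream branch: the planktonic heron population decline ← the macrophyte displacement ← the coastal crayfish population surge ← the benthic frog recruitment failure.
Each of those chain origins has no stated cause.

the benthic frog recruitment failure, the riparian frog die-off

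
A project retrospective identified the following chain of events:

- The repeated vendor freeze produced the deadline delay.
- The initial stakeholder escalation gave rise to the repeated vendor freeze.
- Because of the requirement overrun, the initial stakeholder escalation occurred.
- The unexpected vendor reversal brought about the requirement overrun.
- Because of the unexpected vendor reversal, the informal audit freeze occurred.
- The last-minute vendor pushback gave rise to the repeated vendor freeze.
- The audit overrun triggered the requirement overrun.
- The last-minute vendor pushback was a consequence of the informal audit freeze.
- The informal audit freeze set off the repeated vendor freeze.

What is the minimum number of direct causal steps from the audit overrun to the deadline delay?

4

Shortest chain: the audit overrun → the requirement overrun → the initial stakeholder escalation → the repeated vendor freeze → the deadline delay.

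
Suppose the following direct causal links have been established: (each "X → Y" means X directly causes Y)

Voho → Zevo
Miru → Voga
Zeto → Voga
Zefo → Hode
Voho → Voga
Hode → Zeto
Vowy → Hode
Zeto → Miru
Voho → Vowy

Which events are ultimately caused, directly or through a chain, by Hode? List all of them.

Miru, Voga, Zeto

Direct effects: Zeto.
2 steps out: Miru, Voga.
Not reachable from it: Voho, Vowy, Zevo, Zefo.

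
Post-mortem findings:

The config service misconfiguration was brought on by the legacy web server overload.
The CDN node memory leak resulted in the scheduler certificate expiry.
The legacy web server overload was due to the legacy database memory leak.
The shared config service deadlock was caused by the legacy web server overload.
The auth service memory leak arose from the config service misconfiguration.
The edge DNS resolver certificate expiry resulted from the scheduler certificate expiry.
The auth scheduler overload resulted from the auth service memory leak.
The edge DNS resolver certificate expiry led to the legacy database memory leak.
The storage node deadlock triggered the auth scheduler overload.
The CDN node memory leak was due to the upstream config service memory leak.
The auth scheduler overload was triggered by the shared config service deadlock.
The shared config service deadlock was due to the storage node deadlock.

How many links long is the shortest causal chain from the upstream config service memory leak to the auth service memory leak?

Shortest chain: the upstream config service memory leak → the CDN node memory leak → the scheduler certificate expiry → the edge DNS resolver certificate expiry → the legacy database memory leak → the legacy web server overload → the config service misconfiguration → the auth service memory leak.

7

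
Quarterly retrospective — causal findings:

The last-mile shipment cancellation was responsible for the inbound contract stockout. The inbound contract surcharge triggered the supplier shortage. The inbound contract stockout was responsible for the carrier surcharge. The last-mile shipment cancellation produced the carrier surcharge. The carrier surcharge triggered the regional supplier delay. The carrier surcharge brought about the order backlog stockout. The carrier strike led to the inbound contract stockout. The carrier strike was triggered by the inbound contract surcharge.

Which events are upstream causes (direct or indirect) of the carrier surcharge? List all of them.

the carrier strike, the inbound contract stockout, the inbound contract surcharge, the last-mile shipment cancellation

Immediate causes of the carrier surcharge: the last-mile shipment cancellation, the inbound contract stockout.
Further upstream: the inbound contract surcharge, the carrier strike.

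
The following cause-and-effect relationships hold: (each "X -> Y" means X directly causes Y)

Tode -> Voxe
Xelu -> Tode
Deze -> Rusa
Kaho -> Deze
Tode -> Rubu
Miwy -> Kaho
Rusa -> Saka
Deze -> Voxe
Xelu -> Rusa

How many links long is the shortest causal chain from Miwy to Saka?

Shortest chain: Miwy → Kaho → Deze → Rusa → Saka.

4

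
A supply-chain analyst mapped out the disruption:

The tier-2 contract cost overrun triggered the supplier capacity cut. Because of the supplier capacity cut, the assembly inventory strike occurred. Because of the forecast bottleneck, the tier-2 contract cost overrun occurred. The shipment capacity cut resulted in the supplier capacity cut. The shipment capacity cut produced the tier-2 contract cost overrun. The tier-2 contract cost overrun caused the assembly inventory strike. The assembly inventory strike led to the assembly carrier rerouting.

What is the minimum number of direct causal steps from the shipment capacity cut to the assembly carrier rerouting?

Shortest chain: the shipment capacity cut → the tier-2 contract cost overrun → the assembly inventory strike → the assembly carrier rerouting.

3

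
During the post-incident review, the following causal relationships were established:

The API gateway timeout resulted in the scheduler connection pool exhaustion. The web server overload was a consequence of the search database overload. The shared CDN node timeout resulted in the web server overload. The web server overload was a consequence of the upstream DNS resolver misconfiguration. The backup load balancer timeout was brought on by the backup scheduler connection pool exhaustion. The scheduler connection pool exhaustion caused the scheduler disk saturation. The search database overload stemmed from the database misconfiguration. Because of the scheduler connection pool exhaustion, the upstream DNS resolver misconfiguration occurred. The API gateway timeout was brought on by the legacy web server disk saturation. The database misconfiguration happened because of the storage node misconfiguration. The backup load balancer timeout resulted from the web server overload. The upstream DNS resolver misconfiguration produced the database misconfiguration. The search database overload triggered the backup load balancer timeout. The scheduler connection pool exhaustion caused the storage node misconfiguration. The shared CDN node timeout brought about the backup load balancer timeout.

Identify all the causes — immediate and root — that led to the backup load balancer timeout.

the API gateway timeout, the backup scheduler connection pool exhaustion, the database misconfiguration, the legacy web server disk saturation, the scheduler connection pool exhaustion, the search database overload, the shared CDN node timeout, the storage node misconfiguration, the upstream DNS resolver misconfiguration, the web server overload

Immediate causes of the backup load balancer timeout: the shared CDN node timeout, the search database overload, the backup scheduler connection pool exhaustion, the web server overload.
Further upstream: the legacy web server disk saturation, the API gateway timeout, the scheduler connection pool exhaustion, the storage node misconfiguration, the upstream DNS resolver misconfiguration, the database misconfiguration.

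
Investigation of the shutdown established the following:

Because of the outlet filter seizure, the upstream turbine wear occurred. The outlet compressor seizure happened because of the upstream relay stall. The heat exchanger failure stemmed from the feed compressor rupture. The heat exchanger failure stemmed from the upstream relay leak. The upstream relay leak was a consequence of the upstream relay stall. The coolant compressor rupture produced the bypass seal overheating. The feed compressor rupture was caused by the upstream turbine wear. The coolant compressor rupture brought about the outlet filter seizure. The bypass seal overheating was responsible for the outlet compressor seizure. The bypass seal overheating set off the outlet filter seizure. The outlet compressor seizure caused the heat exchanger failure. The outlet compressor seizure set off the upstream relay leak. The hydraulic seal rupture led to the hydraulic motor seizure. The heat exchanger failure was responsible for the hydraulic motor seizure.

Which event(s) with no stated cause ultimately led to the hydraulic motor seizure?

the coolant compressor rupture, the hydraulic seal rupture, the upstream relay stall

Tracing upstream from the hydraulic motor seizure: the hydraulic motor seizure ← the heat exchanger failure ← the outlet compressor seizure ← the bypass seal overheating ← the coolant compressor rupture.
A separate upstream branch: the hydraulic motor seizure ← the heat exchanger failure ← the outlet compressor seizure ← the upstream relay stall.
A separate upstream branch: the hydraulic motor seizure ← the hydraulic seal rupture.
Each of those chain origins has no stated cause.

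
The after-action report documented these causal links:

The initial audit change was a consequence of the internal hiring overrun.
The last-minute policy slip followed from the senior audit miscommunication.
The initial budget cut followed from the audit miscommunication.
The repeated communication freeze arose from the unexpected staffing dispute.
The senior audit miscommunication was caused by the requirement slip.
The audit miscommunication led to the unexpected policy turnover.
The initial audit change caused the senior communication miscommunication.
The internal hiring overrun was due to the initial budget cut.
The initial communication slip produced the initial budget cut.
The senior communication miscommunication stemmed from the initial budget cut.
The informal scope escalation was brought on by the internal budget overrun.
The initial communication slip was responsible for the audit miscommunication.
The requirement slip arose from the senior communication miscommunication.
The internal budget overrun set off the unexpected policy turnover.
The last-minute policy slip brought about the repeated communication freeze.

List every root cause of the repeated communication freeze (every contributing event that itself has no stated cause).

Tracing upstream from the repeated communication freeze: the repeated communication freeze ← the last-minute policy slip ← the senior audit miscommunication ← the requirement slip ← the senior communication miscommunication ← the initial budget cut ← the initial communication slip.
A separate upstream branch: the repeated communication freeze ← the unexpected staffing dispute.
Each of those chain origins has no stated cause.

the initial communication slip, the unexpected staffing dispute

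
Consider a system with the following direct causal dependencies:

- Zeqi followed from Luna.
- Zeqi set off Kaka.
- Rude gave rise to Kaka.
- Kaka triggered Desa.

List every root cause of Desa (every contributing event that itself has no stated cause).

Tracing upstream from Desa: Desa ← Kaka ← Rude.
A separate upstream branch: Desa ← Kaka ← Zeqi ← Luna.
Each of those chain origins has no stated cause.

Luna, Rude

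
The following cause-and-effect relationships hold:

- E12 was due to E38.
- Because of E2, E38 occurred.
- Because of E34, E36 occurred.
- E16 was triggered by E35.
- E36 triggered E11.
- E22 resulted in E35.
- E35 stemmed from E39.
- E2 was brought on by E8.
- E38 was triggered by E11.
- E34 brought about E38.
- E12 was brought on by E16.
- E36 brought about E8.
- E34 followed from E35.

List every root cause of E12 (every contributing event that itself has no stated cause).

E22, E39

Tracing upstream from E12: E12 ← E16 ← E35 ← E22.
A separate upstream branch: E12 ← E16 ← E35 ← E39.
Each of those chain origins has no stated cause.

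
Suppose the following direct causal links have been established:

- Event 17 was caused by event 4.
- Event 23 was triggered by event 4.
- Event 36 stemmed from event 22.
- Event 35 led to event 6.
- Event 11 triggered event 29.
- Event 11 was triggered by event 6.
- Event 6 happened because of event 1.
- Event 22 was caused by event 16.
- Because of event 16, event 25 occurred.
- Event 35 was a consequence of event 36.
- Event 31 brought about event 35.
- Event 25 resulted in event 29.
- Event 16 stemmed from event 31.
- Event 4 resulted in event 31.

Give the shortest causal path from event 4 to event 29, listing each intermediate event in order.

event 4 → event 31 → event 16 → event 25 → event 29

event 4 → event 31
event 31 → event 16
event 16 → event 25
event 25 → event 29
Length: 4 steps.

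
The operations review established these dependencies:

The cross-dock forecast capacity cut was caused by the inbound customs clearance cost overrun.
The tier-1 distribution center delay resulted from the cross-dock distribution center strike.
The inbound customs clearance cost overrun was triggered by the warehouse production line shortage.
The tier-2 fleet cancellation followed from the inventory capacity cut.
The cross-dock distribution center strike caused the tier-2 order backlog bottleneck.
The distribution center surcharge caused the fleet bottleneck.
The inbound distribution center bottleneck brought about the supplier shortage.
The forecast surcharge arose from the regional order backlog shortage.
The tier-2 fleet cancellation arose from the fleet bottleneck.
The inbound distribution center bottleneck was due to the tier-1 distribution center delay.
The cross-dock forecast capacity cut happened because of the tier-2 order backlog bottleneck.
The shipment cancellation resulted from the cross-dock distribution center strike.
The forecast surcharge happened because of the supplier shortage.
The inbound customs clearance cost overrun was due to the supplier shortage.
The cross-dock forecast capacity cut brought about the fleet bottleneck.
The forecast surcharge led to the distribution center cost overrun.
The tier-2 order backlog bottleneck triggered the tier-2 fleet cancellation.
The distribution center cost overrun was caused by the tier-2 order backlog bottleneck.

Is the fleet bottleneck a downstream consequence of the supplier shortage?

There is a causal chain: the supplier shortage → the inbound customs clearance cost overrun → the cross-dock forecast capacity cut → the fleet bottleneck.

Yes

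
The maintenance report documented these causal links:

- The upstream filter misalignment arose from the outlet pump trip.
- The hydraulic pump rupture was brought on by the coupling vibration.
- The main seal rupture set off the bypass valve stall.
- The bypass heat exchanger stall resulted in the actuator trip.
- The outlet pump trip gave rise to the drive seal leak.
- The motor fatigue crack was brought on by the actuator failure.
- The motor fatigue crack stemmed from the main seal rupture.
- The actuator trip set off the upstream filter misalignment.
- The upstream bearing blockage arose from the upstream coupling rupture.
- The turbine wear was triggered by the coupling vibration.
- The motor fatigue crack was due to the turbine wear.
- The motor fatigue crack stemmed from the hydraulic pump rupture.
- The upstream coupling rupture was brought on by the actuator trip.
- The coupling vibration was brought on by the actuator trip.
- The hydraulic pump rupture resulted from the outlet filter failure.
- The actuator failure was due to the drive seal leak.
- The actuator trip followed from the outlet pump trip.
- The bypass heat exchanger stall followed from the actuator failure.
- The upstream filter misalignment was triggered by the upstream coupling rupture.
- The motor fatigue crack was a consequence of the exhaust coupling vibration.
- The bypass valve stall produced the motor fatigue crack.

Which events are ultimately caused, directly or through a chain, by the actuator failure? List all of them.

Direct effects: the bypass heat exchanger stall, the motor fatigue crack.
2 steps out: the actuator trip.
3 steps out: the upstream coupling rupture, the coupling vibration, the upstream filter misalignment.
4 steps out: the upstream bearing blockage, the hydraulic pump rupture, the turbine wear.
Not reachable from it: the main seal rupture, the outlet pump trip, the drive seal leak, the exhaust coupling vibration, the outlet filter failure, the bypass valve stall.

the actuator trip, the bypass heat exchanger stall, the coupling vibration, the hydraulic pump rupture, the motor fatigue crack, the turbine wear, the upstream bearing blockage, the upstream coupling rupture, the upstream filter misalignment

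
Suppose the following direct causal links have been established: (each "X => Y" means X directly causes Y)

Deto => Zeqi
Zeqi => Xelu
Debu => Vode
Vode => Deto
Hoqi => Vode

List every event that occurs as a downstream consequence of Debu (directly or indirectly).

Deto, Vode, Xelu, Zeqi

Direct effects: Vode.
2 steps out: Deto.
3 steps out: Zeqi.
4 steps out: Xelu.
Not reachable from it: Hoqi.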